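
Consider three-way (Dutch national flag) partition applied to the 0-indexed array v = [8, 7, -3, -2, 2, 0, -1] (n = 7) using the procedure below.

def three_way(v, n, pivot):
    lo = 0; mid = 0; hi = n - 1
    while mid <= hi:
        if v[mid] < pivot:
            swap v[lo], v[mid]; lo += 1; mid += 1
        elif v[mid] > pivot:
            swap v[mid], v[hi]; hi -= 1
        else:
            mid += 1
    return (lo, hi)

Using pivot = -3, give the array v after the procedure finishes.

pivot = -3; lo=0, mid=0, hi=6
v[mid]=8>-3: swap v[0],v[6]; hi=5 → [-1, 7, -3, -2, 2, 0, 8]
v[mid]=-1>-3: swap v[0],v[5]; hi=4 → [0, 7, -3, -2, 2, -1, 8]
v[mid]=0>-3: swap v[0],v[4]; hi=3 → [2, 7, -3, -2, 0, -1, 8]
v[mid]=2>-3: swap v[0],v[3]; hi=2 → [-2, 7, -3, 2, 0, -1, 8]
v[mid]=-2>-3: swap v[0],v[2]; hi=1 → [-3, 7, -2, 2, 0, -1, 8]
v[mid]=-3=-3: mid=1
v[mid]=7>-3: swap v[1],v[1]; hi=0 → [-3, 7, -2, 2, 0, -1, 8]
end: lo=0, hi=0; v = [-3, 7, -2, 2, 0, -1, 8]

[-3, 7, -2, 2, 0, -1, 8]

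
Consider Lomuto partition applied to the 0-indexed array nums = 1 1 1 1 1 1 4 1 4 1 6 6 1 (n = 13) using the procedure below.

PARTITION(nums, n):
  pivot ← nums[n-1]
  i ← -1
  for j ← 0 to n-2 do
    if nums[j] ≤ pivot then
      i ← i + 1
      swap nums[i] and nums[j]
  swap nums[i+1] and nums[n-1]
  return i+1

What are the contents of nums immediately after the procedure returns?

pivot=1, i=-1
j=0: 1≤1, i=0, swap(0,0) ⇒ 1 1 1 1 1 1 4 1 4 1 6 6 1
j=1: 1≤1, i=1, swap(1,1) ⇒ 1 1 1 1 1 1 4 1 4 1 6 6 1
j=2: 1≤1, i=2, swap(2,2) ⇒ 1 1 1 1 1 1 4 1 4 1 6 6 1
j=3: 1≤1, i=3, swap(3,3) ⇒ 1 1 1 1 1 1 4 1 4 1 6 6 1
j=4: 1≤1, i=4, swap(4,4) ⇒ 1 1 1 1 1 1 4 1 4 1 6 6 1
j=5: 1≤1, i=5, swap(5,5) ⇒ 1 1 1 1 1 1 4 1 4 1 6 6 1
j=6: 4>1, skip
j=7: 1≤1, i=6, swap(6,7) ⇒ 1 1 1 1 1 1 1 4 4 1 6 6 1
j=8: 4>1, skip
j=9: 1≤1, i=7, swap(7,9) ⇒ 1 1 1 1 1 1 1 1 4 4 6 6 1
j=10: 6>1, skip
j=11: 6>1, skip
swap(8,12) ⇒ 1 1 1 1 1 1 1 1 1 4 6 6 4; return 8

1 1 1 1 1 1 1 1 1 4 6 6 4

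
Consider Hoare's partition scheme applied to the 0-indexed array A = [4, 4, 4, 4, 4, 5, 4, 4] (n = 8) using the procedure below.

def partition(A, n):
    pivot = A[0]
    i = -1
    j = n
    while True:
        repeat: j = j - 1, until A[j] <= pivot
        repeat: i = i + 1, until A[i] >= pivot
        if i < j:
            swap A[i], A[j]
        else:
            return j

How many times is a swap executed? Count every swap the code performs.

pivot = A[0] = 4; i = -1, j = 8
j→7 (A[7]=4≤4), i→0 (A[0]=4≥4); i<j, swap → [4, 4, 4, 4, 4, 5, 4, 4]
j→6 (A[6]=4≤4), i→1 (A[1]=4≥4); i<j, swap → [4, 4, 4, 4, 4, 5, 4, 4]
j→4 (A[4]=4≤4), i→2 (A[2]=4≥4); i<j, swap → [4, 4, 4, 4, 4, 5, 4, 4]
j→3, i→3; i≥j, return j=3. A = [4, 4, 4, 4, 4, 5, 4, 4]

3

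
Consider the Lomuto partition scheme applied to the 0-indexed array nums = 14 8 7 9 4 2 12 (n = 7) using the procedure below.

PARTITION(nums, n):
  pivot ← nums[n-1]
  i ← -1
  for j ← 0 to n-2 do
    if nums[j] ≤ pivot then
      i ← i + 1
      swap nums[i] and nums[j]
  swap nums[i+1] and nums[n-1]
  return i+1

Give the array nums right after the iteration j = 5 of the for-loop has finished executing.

pivot = nums[6] = 12; i = -1
j=0: nums[0]=14 > 12 → no swap
j=1: nums[1]=8 ≤ 12 → i=0, swap nums[0],nums[1] → 8 14 7 9 4 2 12
j=2: nums[2]=7 ≤ 12 → i=1, swap nums[1],nums[2] → 8 7 14 9 4 2 12
j=3: nums[3]=9 ≤ 12 → i=2, swap nums[2],nums[3] → 8 7 9 14 4 2 12
j=4: nums[4]=4 ≤ 12 → i=3, swap nums[3],nums[4] → 8 7 9 4 14 2 12
j=5: nums[5]=2 ≤ 12 → i=4, swap nums[4],nums[5] → 8 7 9 4 2 14 12
(after j=5) nums = 8 7 9 4 2 14 12

8 7 9 4 2 14 12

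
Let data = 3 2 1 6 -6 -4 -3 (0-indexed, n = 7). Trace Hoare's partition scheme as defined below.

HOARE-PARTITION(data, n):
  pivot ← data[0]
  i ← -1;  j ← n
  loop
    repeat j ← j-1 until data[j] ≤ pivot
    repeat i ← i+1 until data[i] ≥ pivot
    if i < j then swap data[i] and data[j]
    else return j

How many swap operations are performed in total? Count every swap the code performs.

pivot = data[0] = 3; i = -1, j = 7
j→6 (data[6]=-3≤3), i→0 (data[0]=3≥3); i<j, swap → -3 2 1 6 -6 -4 3
j→5 (data[5]=-4≤3), i→3 (data[3]=6≥3); i<j, swap → -3 2 1 -4 -6 6 3
j→4, i→5; i≥j, return j=4. data = -3 2 1 -4 -6 6 3

2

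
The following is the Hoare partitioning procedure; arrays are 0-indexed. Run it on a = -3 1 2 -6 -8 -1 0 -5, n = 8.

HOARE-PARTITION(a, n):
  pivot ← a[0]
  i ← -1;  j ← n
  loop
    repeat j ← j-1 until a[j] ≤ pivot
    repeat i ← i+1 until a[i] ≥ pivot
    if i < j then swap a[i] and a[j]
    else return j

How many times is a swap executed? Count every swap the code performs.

3

pivot = a[0] = -3; i = -1, j = 8
j→7 (a[7]=-5≤-3), i→0 (a[0]=-3≥-3); i<j, swap → -5 1 2 -6 -8 -1 0 -3
j→4 (a[4]=-8≤-3), i→1 (a[1]=1≥-3); i<j, swap → -5 -8 2 -6 1 -1 0 -3
j→3 (a[3]=-6≤-3), i→2 (a[2]=2≥-3); i<j, swap → -5 -8 -6 2 1 -1 0 -3
j→2, i→3; i≥j, return j=2. a = -5 -8 -6 2 1 -1 0 -3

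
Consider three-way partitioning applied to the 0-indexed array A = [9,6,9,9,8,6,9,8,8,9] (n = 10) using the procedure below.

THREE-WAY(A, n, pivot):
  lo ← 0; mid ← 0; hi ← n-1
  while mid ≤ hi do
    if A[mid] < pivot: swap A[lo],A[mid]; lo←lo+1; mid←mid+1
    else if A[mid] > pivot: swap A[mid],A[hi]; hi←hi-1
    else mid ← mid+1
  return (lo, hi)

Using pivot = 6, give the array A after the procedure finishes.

[6,6,9,8,9,9,8,8,9,9]

lo=0 mid=0 hi=9
9>6: swap(0,9), hi=8 ⇒ [9,6,9,9,8,6,9,8,8,9]
9>6: swap(0,8), hi=7 ⇒ [8,6,9,9,8,6,9,8,9,9]
8>6: swap(0,7), hi=6 ⇒ [8,6,9,9,8,6,9,8,9,9]
8>6: swap(0,6), hi=5 ⇒ [9,6,9,9,8,6,8,8,9,9]
9>6: swap(0,5), hi=4 ⇒ [6,6,9,9,8,9,8,8,9,9]
6=6: mid=1
6=6: mid=2
9>6: swap(2,4), hi=3 ⇒ [6,6,8,9,9,9,8,8,9,9]
8>6: swap(2,3), hi=2 ⇒ [6,6,9,8,9,9,8,8,9,9]
9>6: swap(2,2), hi=1 ⇒ [6,6,9,8,9,9,8,8,9,9]
done. lo=0 hi=1; A=[6,6,9,8,9,9,8,8,9,9]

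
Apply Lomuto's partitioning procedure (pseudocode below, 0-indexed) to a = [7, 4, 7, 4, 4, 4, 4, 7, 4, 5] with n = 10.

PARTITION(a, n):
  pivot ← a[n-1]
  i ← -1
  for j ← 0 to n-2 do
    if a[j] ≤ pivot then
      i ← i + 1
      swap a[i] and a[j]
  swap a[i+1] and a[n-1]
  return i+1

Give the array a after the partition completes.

[4, 4, 4, 4, 4, 4, 5, 7, 7, 7]

pivot = a[9] = 5; i = -1
j=0: a[0]=7 > 5 → no swap
j=1: a[1]=4 ≤ 5 → i=0, swap a[0],a[1] → [4, 7, 7, 4, 4, 4, 4, 7, 4, 5]
j=2: a[2]=7 > 5 → no swap
j=3: a[3]=4 ≤ 5 → i=1, swap a[1],a[3] → [4, 4, 7, 7, 4, 4, 4, 7, 4, 5]
j=4: a[4]=4 ≤ 5 → i=2, swap a[2],a[4] → [4, 4, 4, 7, 7, 4, 4, 7, 4, 5]
j=5: a[5]=4 ≤ 5 → i=3, swap a[3],a[5] → [4, 4, 4, 4, 7, 7, 4, 7, 4, 5]
j=6: a[6]=4 ≤ 5 → i=4, swap a[4],a[6] → [4, 4, 4, 4, 4, 7, 7, 7, 4, 5]
j=7: a[7]=7 > 5 → no swap
j=8: a[8]=4 ≤ 5 → i=5, swap a[5],a[8] → [4, 4, 4, 4, 4, 4, 7, 7, 7, 5]
final swap a[6],a[9] → [4, 4, 4, 4, 4, 4, 5, 7, 7, 7]; return 6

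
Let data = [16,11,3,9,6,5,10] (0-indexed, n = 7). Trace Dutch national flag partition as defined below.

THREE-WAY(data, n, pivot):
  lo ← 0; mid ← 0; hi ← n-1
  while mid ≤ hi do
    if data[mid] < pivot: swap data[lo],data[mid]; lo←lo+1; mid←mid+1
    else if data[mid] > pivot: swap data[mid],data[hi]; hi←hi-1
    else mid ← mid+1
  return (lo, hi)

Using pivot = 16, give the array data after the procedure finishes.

lo=0 mid=0 hi=6
16=16: mid=1
11<16: swap(0,1), lo=1 mid=2 ⇒ [11,16,3,9,6,5,10]
3<16: swap(1,2), lo=2 mid=3 ⇒ [11,3,16,9,6,5,10]
9<16: swap(2,3), lo=3 mid=4 ⇒ [11,3,9,16,6,5,10]
6<16: swap(3,4), lo=4 mid=5 ⇒ [11,3,9,6,16,5,10]
5<16: swap(4,5), lo=5 mid=6 ⇒ [11,3,9,6,5,16,10]
10<16: swap(5,6), lo=6 mid=7 ⇒ [11,3,9,6,5,10,16]
done. lo=6 hi=6; data=[11,3,9,6,5,10,16]

[11,3,9,6,5,10,16]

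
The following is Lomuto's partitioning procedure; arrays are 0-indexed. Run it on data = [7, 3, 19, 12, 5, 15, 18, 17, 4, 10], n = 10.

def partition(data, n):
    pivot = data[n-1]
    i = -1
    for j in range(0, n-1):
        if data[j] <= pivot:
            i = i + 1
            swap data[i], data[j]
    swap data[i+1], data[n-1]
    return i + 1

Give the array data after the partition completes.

pivot=10, i=-1
j=0: 7≤10, i=0, swap(0,0) ⇒ [7, 3, 19, 12, 5, 15, 18, 17, 4, 10]
j=1: 3≤10, i=1, swap(1,1) ⇒ [7, 3, 19, 12, 5, 15, 18, 17, 4, 10]
j=2: 19>10, skip
j=3: 12>10, skip
j=4: 5≤10, i=2, swap(2,4) ⇒ [7, 3, 5, 12, 19, 15, 18, 17, 4, 10]
j=5: 15>10, skip
j=6: 18>10, skip
j=7: 17>10, skip
j=8: 4≤10, i=3, swap(3,8) ⇒ [7, 3, 5, 4, 19, 15, 18, 17, 12, 10]
swap(4,9) ⇒ [7, 3, 5, 4, 10, 15, 18, 17, 12, 19]; return 4

[7, 3, 5, 4, 10, 15, 18, 17, 12, 19]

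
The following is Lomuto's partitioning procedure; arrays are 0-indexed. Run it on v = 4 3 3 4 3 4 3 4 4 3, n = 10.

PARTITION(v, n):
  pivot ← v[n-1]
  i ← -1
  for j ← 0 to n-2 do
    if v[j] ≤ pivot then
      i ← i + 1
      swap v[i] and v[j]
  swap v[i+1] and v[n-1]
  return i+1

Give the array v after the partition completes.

3 3 3 3 3 4 4 4 4 4

pivot = v[9] = 3; i = -1
j=0: v[0]=4 > 3 → no swap
j=1: v[1]=3 ≤ 3 → i=0, swap v[0],v[1] → 3 4 3 4 3 4 3 4 4 3
j=2: v[2]=3 ≤ 3 → i=1, swap v[1],v[2] → 3 3 4 4 3 4 3 4 4 3
j=3: v[3]=4 > 3 → no swap
j=4: v[4]=3 ≤ 3 → i=2, swap v[2],v[4] → 3 3 3 4 4 4 3 4 4 3
j=5: v[5]=4 > 3 → no swap
j=6: v[6]=3 ≤ 3 → i=3, swap v[3],v[6] → 3 3 3 3 4 4 4 4 4 3
j=7: v[7]=4 > 3 → no swap
j=8: v[8]=4 > 3 → no swap
final swap v[4],v[9] → 3 3 3 3 3 4 4 4 4 4; return 4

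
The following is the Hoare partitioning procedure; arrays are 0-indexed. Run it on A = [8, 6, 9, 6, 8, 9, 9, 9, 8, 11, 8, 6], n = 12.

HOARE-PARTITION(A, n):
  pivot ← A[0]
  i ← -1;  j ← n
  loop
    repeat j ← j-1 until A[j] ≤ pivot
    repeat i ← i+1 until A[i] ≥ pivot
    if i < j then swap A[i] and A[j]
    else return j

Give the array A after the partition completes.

[6, 6, 8, 6, 8, 9, 9, 9, 8, 11, 9, 8]

pivot = A[0] = 8; i = -1, j = 12
j→11 (A[11]=6≤8), i→0 (A[0]=8≥8); i<j, swap → [6, 6, 9, 6, 8, 9, 9, 9, 8, 11, 8, 8]
j→10 (A[10]=8≤8), i→2 (A[2]=9≥8); i<j, swap → [6, 6, 8, 6, 8, 9, 9, 9, 8, 11, 9, 8]
j→8 (A[8]=8≤8), i→4 (A[4]=8≥8); i<j, swap → [6, 6, 8, 6, 8, 9, 9, 9, 8, 11, 9, 8]
j→4, i→5; i≥j, return j=4. A = [6, 6, 8, 6, 8, 9, 9, 9, 8, 11, 9, 8]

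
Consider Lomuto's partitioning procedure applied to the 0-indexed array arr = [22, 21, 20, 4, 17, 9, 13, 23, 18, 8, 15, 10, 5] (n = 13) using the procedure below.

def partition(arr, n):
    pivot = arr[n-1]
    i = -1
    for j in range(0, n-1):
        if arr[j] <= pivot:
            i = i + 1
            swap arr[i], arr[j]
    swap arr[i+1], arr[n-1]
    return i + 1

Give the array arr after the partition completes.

pivot=5, i=-1
j=0: 22>5, skip
j=1: 21>5, skip
j=2: 20>5, skip
j=3: 4≤5, i=0, swap(0,3) ⇒ [4, 21, 20, 22, 17, 9, 13, 23, 18, 8, 15, 10, 5]
j=4: 17>5, skip
j=5: 9>5, skip
j=6: 13>5, skip
j=7: 23>5, skip
j=8: 18>5, skip
j=9: 8>5, skip
j=10: 15>5, skip
j=11: 10>5, skip
swap(1,12) ⇒ [4, 5, 20, 22, 17, 9, 13, 23, 18, 8, 15, 10, 21]; return 1

[4, 5, 20, 22, 17, 9, 13, 23, 18, 8, 15, 10, 21]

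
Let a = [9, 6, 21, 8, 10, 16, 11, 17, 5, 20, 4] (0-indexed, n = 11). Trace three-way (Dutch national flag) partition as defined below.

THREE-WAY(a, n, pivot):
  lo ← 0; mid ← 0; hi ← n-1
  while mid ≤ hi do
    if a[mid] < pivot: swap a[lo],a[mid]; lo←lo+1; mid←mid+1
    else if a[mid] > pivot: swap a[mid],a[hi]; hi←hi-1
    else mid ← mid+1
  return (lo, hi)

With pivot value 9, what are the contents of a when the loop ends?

[6, 4, 8, 5, 9, 11, 17, 16, 20, 10, 21]

pivot = 9; lo=0, mid=0, hi=10
a[mid]=9=9: mid=1
a[mid]=6<9: swap a[0],a[1]; lo=1,mid=2 → [6, 9, 21, 8, 10, 16, 11, 17, 5, 20, 4]
a[mid]=21>9: swap a[2],a[10]; hi=9 → [6, 9, 4, 8, 10, 16, 11, 17, 5, 20, 21]
a[mid]=4<9: swap a[1],a[2]; lo=2,mid=3 → [6, 4, 9, 8, 10, 16, 11, 17, 5, 20, 21]
a[mid]=8<9: swap a[2],a[3]; lo=3,mid=4 → [6, 4, 8, 9, 10, 16, 11, 17, 5, 20, 21]
a[mid]=10>9: swap a[4],a[9]; hi=8 → [6, 4, 8, 9, 20, 16, 11, 17, 5, 10, 21]
a[mid]=20>9: swap a[4],a[8]; hi=7 → [6, 4, 8, 9, 5, 16, 11, 17, 20, 10, 21]
a[mid]=5<9: swap a[3],a[4]; lo=4,mid=5 → [6, 4, 8, 5, 9, 16, 11, 17, 20, 10, 21]
a[mid]=16>9: swap a[5],a[7]; hi=6 → [6, 4, 8, 5, 9, 17, 11, 16, 20, 10, 21]
a[mid]=17>9: swap a[5],a[6]; hi=5 → [6, 4, 8, 5, 9, 11, 17, 16, 20, 10, 21]
a[mid]=11>9: swap a[5],a[5]; hi=4 → [6, 4, 8, 5, 9, 11, 17, 16, 20, 10, 21]
end: lo=4, hi=4; a = [6, 4, 8, 5, 9, 11, 17, 16, 20, 10, 21]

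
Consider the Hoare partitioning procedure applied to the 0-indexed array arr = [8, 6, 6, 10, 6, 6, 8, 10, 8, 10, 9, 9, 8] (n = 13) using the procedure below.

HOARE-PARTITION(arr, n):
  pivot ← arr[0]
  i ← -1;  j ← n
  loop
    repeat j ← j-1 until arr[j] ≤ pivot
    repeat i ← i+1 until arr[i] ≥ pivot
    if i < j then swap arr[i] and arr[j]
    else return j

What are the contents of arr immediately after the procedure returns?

[8, 6, 6, 8, 6, 6, 8, 10, 10, 10, 9, 9, 8]

pivot = arr[0] = 8; i = -1, j = 13
j→12 (arr[12]=8≤8), i→0 (arr[0]=8≥8); i<j, swap → [8, 6, 6, 10, 6, 6, 8, 10, 8, 10, 9, 9, 8]
j→8 (arr[8]=8≤8), i→3 (arr[3]=10≥8); i<j, swap → [8, 6, 6, 8, 6, 6, 8, 10, 10, 10, 9, 9, 8]
j→6, i→6; i≥j, return j=6. arr = [8, 6, 6, 8, 6, 6, 8, 10, 10, 10, 9, 9, 8]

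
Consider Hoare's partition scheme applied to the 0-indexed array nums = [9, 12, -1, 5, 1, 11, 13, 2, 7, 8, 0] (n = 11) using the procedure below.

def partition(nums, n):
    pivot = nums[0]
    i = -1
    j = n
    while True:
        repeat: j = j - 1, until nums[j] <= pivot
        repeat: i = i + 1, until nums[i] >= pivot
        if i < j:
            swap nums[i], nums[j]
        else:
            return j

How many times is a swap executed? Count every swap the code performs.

4

pivot=9
j stops at 10 (0), i stops at 0 (9); swap ⇒ [0, 12, -1, 5, 1, 11, 13, 2, 7, 8, 9]
j stops at 9 (8), i stops at 1 (12); swap ⇒ [0, 8, -1, 5, 1, 11, 13, 2, 7, 12, 9]
j stops at 8 (7), i stops at 5 (11); swap ⇒ [0, 8, -1, 5, 1, 7, 13, 2, 11, 12, 9]
j stops at 7 (2), i stops at 6 (13); swap ⇒ [0, 8, -1, 5, 1, 7, 2, 13, 11, 12, 9]
j stops at 6, i stops at 7; i≥j ⇒ return 6. nums=[0, 8, -1, 5, 1, 7, 2, 13, 11, 12, 9]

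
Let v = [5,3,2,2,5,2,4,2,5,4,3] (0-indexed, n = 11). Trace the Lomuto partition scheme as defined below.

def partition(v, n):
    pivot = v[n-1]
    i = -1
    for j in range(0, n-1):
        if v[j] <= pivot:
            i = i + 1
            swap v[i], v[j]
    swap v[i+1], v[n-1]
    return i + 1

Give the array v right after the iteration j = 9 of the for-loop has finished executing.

pivot=3, i=-1
j=0: 5>3, skip
j=1: 3≤3, i=0, swap(0,1) ⇒ [3,5,2,2,5,2,4,2,5,4,3]
j=2: 2≤3, i=1, swap(1,2) ⇒ [3,2,5,2,5,2,4,2,5,4,3]
j=3: 2≤3, i=2, swap(2,3) ⇒ [3,2,2,5,5,2,4,2,5,4,3]
j=4: 5>3, skip
j=5: 2≤3, i=3, swap(3,5) ⇒ [3,2,2,2,5,5,4,2,5,4,3]
j=6: 4>3, skip
j=7: 2≤3, i=4, swap(4,7) ⇒ [3,2,2,2,2,5,4,5,5,4,3]
j=8: 5>3, skip
j=9: 4>3, skip
(after j=9) v = [3,2,2,2,2,5,4,5,5,4,3]

[3,2,2,2,2,5,4,5,5,4,3]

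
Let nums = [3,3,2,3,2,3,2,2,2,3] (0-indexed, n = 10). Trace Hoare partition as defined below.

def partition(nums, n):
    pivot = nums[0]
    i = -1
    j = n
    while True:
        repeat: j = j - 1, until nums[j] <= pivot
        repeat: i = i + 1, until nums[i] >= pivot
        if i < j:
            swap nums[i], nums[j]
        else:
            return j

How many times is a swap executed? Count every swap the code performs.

pivot = nums[0] = 3; i = -1, j = 10
j→9 (nums[9]=3≤3), i→0 (nums[0]=3≥3); i<j, swap → [3,3,2,3,2,3,2,2,2,3]
j→8 (nums[8]=2≤3), i→1 (nums[1]=3≥3); i<j, swap → [3,2,2,3,2,3,2,2,3,3]
j→7 (nums[7]=2≤3), i→3 (nums[3]=3≥3); i<j, swap → [3,2,2,2,2,3,2,3,3,3]
j→6 (nums[6]=2≤3), i→5 (nums[5]=3≥3); i<j, swap → [3,2,2,2,2,2,3,3,3,3]
j→5, i→6; i≥j, return j=5. nums = [3,2,2,2,2,2,3,3,3,3]

4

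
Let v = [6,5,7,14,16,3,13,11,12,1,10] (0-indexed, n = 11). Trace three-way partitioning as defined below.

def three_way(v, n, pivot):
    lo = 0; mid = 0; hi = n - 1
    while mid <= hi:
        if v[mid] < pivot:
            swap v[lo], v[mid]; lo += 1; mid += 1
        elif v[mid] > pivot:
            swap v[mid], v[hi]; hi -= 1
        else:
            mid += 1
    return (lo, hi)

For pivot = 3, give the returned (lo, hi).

pivot = 3; lo=0, mid=0, hi=10
v[mid]=6>3: swap v[0],v[10]; hi=9 → [10,5,7,14,16,3,13,11,12,1,6]
v[mid]=10>3: swap v[0],v[9]; hi=8 → [1,5,7,14,16,3,13,11,12,10,6]
v[mid]=1<3: swap v[0],v[0]; lo=1,mid=1 → [1,5,7,14,16,3,13,11,12,10,6]
v[mid]=5>3: swap v[1],v[8]; hi=7 → [1,12,7,14,16,3,13,11,5,10,6]
v[mid]=12>3: swap v[1],v[7]; hi=6 → [1,11,7,14,16,3,13,12,5,10,6]
v[mid]=11>3: swap v[1],v[6]; hi=5 → [1,13,7,14,16,3,11,12,5,10,6]
v[mid]=13>3: swap v[1],v[5]; hi=4 → [1,3,7,14,16,13,11,12,5,10,6]
v[mid]=3=3: mid=2
v[mid]=7>3: swap v[2],v[4]; hi=3 → [1,3,16,14,7,13,11,12,5,10,6]
v[mid]=16>3: swap v[2],v[3]; hi=2 → [1,3,14,16,7,13,11,12,5,10,6]
v[mid]=14>3: swap v[2],v[2]; hi=1 → [1,3,14,16,7,13,11,12,5,10,6]
end: lo=1, hi=1; v = [1,3,14,16,7,13,11,12,5,10,6]

(1, 1)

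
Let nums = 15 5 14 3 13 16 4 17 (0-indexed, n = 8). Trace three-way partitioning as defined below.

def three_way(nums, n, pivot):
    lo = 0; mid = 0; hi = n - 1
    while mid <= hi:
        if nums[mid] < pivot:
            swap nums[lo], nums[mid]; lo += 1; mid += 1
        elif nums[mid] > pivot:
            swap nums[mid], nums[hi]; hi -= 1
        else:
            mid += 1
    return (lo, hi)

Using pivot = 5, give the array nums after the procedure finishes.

lo=0 mid=0 hi=7
15>5: swap(0,7), hi=6 ⇒ 17 5 14 3 13 16 4 15
17>5: swap(0,6), hi=5 ⇒ 4 5 14 3 13 16 17 15
4<5: swap(0,0), lo=1 mid=1 ⇒ 4 5 14 3 13 16 17 15
5=5: mid=2
14>5: swap(2,5), hi=4 ⇒ 4 5 16 3 13 14 17 15
16>5: swap(2,4), hi=3 ⇒ 4 5 13 3 16 14 17 15
13>5: swap(2,3), hi=2 ⇒ 4 5 3 13 16 14 17 15
3<5: swap(1,2), lo=2 mid=3 ⇒ 4 3 5 13 16 14 17 15
done. lo=2 hi=2; nums=4 3 5 13 16 14 17 15

4 3 5 13 16 14 17 15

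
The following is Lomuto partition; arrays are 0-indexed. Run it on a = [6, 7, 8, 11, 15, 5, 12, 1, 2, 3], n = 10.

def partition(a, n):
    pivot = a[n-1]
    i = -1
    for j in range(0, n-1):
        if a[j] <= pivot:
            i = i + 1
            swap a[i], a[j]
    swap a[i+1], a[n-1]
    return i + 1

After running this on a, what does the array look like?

pivot=3, i=-1
j=0: 6>3, skip
j=1: 7>3, skip
j=2: 8>3, skip
j=3: 11>3, skip
j=4: 15>3, skip
j=5: 5>3, skip
j=6: 12>3, skip
j=7: 1≤3, i=0, swap(0,7) ⇒ [1, 7, 8, 11, 15, 5, 12, 6, 2, 3]
j=8: 2≤3, i=1, swap(1,8) ⇒ [1, 2, 8, 11, 15, 5, 12, 6, 7, 3]
swap(2,9) ⇒ [1, 2, 3, 11, 15, 5, 12, 6, 7, 8]; return 2

[1, 2, 3, 11, 15, 5, 12, 6, 7, 8]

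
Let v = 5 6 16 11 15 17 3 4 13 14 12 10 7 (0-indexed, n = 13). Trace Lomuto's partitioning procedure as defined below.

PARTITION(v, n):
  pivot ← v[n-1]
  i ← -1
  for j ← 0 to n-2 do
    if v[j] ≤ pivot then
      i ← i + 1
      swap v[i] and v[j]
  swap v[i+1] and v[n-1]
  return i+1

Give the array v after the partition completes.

5 6 3 4 7 17 16 11 13 14 12 10 15

pivot=7, i=-1
j=0: 5≤7, i=0, swap(0,0) ⇒ 5 6 16 11 15 17 3 4 13 14 12 10 7
j=1: 6≤7, i=1, swap(1,1) ⇒ 5 6 16 11 15 17 3 4 13 14 12 10 7
j=2: 16>7, skip
j=3: 11>7, skip
j=4: 15>7, skip
j=5: 17>7, skip
j=6: 3≤7, i=2, swap(2,6) ⇒ 5 6 3 11 15 17 16 4 13 14 12 10 7
j=7: 4≤7, i=3, swap(3,7) ⇒ 5 6 3 4 15 17 16 11 13 14 12 10 7
j=8: 13>7, skip
j=9: 14>7, skip
j=10: 12>7, skip
j=11: 10>7, skip
swap(4,12) ⇒ 5 6 3 4 7 17 16 11 13 14 12 10 15; return 4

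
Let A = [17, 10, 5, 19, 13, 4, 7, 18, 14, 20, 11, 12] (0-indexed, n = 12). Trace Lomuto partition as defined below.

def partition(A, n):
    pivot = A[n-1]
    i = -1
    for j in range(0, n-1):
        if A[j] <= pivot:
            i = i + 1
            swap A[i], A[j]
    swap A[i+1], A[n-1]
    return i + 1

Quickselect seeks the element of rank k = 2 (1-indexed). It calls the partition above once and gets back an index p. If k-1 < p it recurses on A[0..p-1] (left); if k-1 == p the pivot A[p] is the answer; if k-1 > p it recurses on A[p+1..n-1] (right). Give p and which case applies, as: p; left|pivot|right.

5; left

pivot=12, i=-1
j=0: 17>12, skip
j=1: 10≤12, i=0, swap(0,1) ⇒ [10, 17, 5, 19, 13, 4, 7, 18, 14, 20, 11, 12]
j=2: 5≤12, i=1, swap(1,2) ⇒ [10, 5, 17, 19, 13, 4, 7, 18, 14, 20, 11, 12]
j=3: 19>12, skip
j=4: 13>12, skip
j=5: 4≤12, i=2, swap(2,5) ⇒ [10, 5, 4, 19, 13, 17, 7, 18, 14, 20, 11, 12]
j=6: 7≤12, i=3, swap(3,6) ⇒ [10, 5, 4, 7, 13, 17, 19, 18, 14, 20, 11, 12]
j=7: 18>12, skip
j=8: 14>12, skip
j=9: 20>12, skip
j=10: 11≤12, i=4, swap(4,10) ⇒ [10, 5, 4, 7, 11, 17, 19, 18, 14, 20, 13, 12]
swap(5,11) ⇒ [10, 5, 4, 7, 11, 12, 19, 18, 14, 20, 13, 17]; return 5
p = 5; k-1 = 1 < 5 ⇒ left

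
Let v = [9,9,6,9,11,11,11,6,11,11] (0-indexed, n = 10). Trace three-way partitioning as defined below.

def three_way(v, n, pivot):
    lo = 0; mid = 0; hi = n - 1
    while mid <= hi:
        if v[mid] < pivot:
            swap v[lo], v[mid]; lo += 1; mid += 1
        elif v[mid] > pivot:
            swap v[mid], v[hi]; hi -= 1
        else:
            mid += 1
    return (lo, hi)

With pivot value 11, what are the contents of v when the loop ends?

[9,9,6,9,6,11,11,11,11,11]

pivot = 11; lo=0, mid=0, hi=9
v[mid]=9<11: swap v[0],v[0]; lo=1,mid=1 → [9,9,6,9,11,11,11,6,11,11]
v[mid]=9<11: swap v[1],v[1]; lo=2,mid=2 → [9,9,6,9,11,11,11,6,11,11]
v[mid]=6<11: swap v[2],v[2]; lo=3,mid=3 → [9,9,6,9,11,11,11,6,11,11]
v[mid]=9<11: swap v[3],v[3]; lo=4,mid=4 → [9,9,6,9,11,11,11,6,11,11]
v[mid]=11=11: mid=5
v[mid]=11=11: mid=6
v[mid]=11=11: mid=7
v[mid]=6<11: swap v[4],v[7]; lo=5,mid=8 → [9,9,6,9,6,11,11,11,11,11]
v[mid]=11=11: mid=9
v[mid]=11=11: mid=10
end: lo=5, hi=9; v = [9,9,6,9,6,11,11,11,11,11]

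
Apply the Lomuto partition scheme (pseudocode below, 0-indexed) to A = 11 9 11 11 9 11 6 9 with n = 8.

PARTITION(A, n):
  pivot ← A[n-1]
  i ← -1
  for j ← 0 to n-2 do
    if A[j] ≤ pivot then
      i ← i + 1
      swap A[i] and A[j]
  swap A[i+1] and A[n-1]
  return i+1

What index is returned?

pivot = A[7] = 9; i = -1
j=0: A[0]=11 > 9 → no swap
j=1: A[1]=9 ≤ 9 → i=0, swap A[0],A[1] → 9 11 11 11 9 11 6 9
j=2: A[2]=11 > 9 → no swap
j=3: A[3]=11 > 9 → no swap
j=4: A[4]=9 ≤ 9 → i=1, swap A[1],A[4] → 9 9 11 11 11 11 6 9
j=5: A[5]=11 > 9 → no swap
j=6: A[6]=6 ≤ 9 → i=2, swap A[2],A[6] → 9 9 6 11 11 11 11 9
final swap A[3],A[7] → 9 9 6 9 11 11 11 11; return 3

3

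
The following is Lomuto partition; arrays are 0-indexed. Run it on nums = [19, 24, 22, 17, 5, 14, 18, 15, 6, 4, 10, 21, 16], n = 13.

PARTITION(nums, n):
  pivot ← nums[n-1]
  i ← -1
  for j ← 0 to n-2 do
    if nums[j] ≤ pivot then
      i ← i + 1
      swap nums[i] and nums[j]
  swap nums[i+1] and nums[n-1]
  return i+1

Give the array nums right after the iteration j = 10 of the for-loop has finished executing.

[5, 14, 15, 6, 4, 10, 18, 22, 17, 19, 24, 21, 16]

pivot=16, i=-1
j=0: 19>16, skip
j=1: 24>16, skip
j=2: 22>16, skip
j=3: 17>16, skip
j=4: 5≤16, i=0, swap(0,4) ⇒ [5, 24, 22, 17, 19, 14, 18, 15, 6, 4, 10, 21, 16]
j=5: 14≤16, i=1, swap(1,5) ⇒ [5, 14, 22, 17, 19, 24, 18, 15, 6, 4, 10, 21, 16]
j=6: 18>16, skip
j=7: 15≤16, i=2, swap(2,7) ⇒ [5, 14, 15, 17, 19, 24, 18, 22, 6, 4, 10, 21, 16]
j=8: 6≤16, i=3, swap(3,8) ⇒ [5, 14, 15, 6, 19, 24, 18, 22, 17, 4, 10, 21, 16]
j=9: 4≤16, i=4, swap(4,9) ⇒ [5, 14, 15, 6, 4, 24, 18, 22, 17, 19, 10, 21, 16]
j=10: 10≤16, i=5, swap(5,10) ⇒ [5, 14, 15, 6, 4, 10, 18, 22, 17, 19, 24, 21, 16]
(after j=10) nums = [5, 14, 15, 6, 4, 10, 18, 22, 17, 19, 24, 21, 16]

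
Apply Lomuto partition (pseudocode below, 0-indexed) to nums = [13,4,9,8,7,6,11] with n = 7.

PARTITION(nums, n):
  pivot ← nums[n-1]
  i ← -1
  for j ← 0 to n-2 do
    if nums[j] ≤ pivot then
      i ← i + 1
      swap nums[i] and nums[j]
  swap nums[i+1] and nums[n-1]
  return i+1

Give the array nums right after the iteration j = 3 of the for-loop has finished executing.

[4,9,8,13,7,6,11]

pivot = nums[6] = 11; i = -1
j=0: nums[0]=13 > 11 → no swap
j=1: nums[1]=4 ≤ 11 → i=0, swap nums[0],nums[1] → [4,13,9,8,7,6,11]
j=2: nums[2]=9 ≤ 11 → i=1, swap nums[1],nums[2] → [4,9,13,8,7,6,11]
j=3: nums[3]=8 ≤ 11 → i=2, swap nums[2],nums[3] → [4,9,8,13,7,6,11]
(after j=3) nums = [4,9,8,13,7,6,11]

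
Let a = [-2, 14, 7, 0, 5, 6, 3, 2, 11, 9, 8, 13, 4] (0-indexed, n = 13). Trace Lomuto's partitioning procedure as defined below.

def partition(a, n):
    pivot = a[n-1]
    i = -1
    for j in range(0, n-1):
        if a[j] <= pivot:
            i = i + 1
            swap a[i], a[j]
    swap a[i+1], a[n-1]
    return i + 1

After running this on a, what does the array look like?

[-2, 0, 3, 2, 4, 6, 7, 14, 11, 9, 8, 13, 5]

pivot=4, i=-1
j=0: -2≤4, i=0, swap(0,0) ⇒ [-2, 14, 7, 0, 5, 6, 3, 2, 11, 9, 8, 13, 4]
j=1: 14>4, skip
j=2: 7>4, skip
j=3: 0≤4, i=1, swap(1,3) ⇒ [-2, 0, 7, 14, 5, 6, 3, 2, 11, 9, 8, 13, 4]
j=4: 5>4, skip
j=5: 6>4, skip
j=6: 3≤4, i=2, swap(2,6) ⇒ [-2, 0, 3, 14, 5, 6, 7, 2, 11, 9, 8, 13, 4]
j=7: 2≤4, i=3, swap(3,7) ⇒ [-2, 0, 3, 2, 5, 6, 7, 14, 11, 9, 8, 13, 4]
j=8: 11>4, skip
j=9: 9>4, skip
j=10: 8>4, skip
j=11: 13>4, skip
swap(4,12) ⇒ [-2, 0, 3, 2, 4, 6, 7, 14, 11, 9, 8, 13, 5]; return 4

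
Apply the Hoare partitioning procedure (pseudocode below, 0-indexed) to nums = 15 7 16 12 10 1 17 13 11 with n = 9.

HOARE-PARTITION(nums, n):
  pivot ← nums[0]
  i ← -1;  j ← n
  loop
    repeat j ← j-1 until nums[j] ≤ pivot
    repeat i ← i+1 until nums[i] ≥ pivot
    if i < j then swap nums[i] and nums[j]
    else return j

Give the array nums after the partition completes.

pivot = nums[0] = 15; i = -1, j = 9
j→8 (nums[8]=11≤15), i→0 (nums[0]=15≥15); i<j, swap → 11 7 16 12 10 1 17 13 15
j→7 (nums[7]=13≤15), i→2 (nums[2]=16≥15); i<j, swap → 11 7 13 12 10 1 17 16 15
j→5, i→6; i≥j, return j=5. nums = 11 7 13 12 10 1 17 16 15

11 7 13 12 10 1 17 16 15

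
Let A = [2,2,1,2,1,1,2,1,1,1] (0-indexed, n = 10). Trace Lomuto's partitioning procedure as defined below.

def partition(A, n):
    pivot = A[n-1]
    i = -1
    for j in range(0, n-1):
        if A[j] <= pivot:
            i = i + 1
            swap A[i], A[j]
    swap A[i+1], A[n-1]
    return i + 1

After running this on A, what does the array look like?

pivot = A[9] = 1; i = -1
j=0: A[0]=2 > 1 → no swap
j=1: A[1]=2 > 1 → no swap
j=2: A[2]=1 ≤ 1 → i=0, swap A[0],A[2] → [1,2,2,2,1,1,2,1,1,1]
j=3: A[3]=2 > 1 → no swap
j=4: A[4]=1 ≤ 1 → i=1, swap A[1],A[4] → [1,1,2,2,2,1,2,1,1,1]
j=5: A[5]=1 ≤ 1 → i=2, swap A[2],A[5] → [1,1,1,2,2,2,2,1,1,1]
j=6: A[6]=2 > 1 → no swap
j=7: A[7]=1 ≤ 1 → i=3, swap A[3],A[7] → [1,1,1,1,2,2,2,2,1,1]
j=8: A[8]=1 ≤ 1 → i=4, swap A[4],A[8] → [1,1,1,1,1,2,2,2,2,1]
final swap A[5],A[9] → [1,1,1,1,1,1,2,2,2,2]; return 5

[1,1,1,1,1,1,2,2,2,2]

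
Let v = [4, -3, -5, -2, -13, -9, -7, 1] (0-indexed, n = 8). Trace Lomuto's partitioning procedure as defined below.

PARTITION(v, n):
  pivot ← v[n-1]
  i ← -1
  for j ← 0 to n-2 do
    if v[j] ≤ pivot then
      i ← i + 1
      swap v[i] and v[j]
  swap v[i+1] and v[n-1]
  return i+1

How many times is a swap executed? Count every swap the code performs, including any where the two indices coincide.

7

pivot=1, i=-1
j=0: 4>1, skip
j=1: -3≤1, i=0, swap(0,1) ⇒ [-3, 4, -5, -2, -13, -9, -7, 1]
j=2: -5≤1, i=1, swap(1,2) ⇒ [-3, -5, 4, -2, -13, -9, -7, 1]
j=3: -2≤1, i=2, swap(2,3) ⇒ [-3, -5, -2, 4, -13, -9, -7, 1]
j=4: -13≤1, i=3, swap(3,4) ⇒ [-3, -5, -2, -13, 4, -9, -7, 1]
j=5: -9≤1, i=4, swap(4,5) ⇒ [-3, -5, -2, -13, -9, 4, -7, 1]
j=6: -7≤1, i=5, swap(5,6) ⇒ [-3, -5, -2, -13, -9, -7, 4, 1]
swap(6,7) ⇒ [-3, -5, -2, -13, -9, -7, 1, 4]; return 6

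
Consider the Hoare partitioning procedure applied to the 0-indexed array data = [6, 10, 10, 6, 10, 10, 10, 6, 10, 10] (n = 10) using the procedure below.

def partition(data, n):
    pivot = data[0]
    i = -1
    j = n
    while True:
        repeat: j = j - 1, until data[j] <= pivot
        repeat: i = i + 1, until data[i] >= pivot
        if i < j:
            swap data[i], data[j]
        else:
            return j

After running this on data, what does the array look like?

pivot=6
j stops at 7 (6), i stops at 0 (6); swap ⇒ [6, 10, 10, 6, 10, 10, 10, 6, 10, 10]
j stops at 3 (6), i stops at 1 (10); swap ⇒ [6, 6, 10, 10, 10, 10, 10, 6, 10, 10]
j stops at 1, i stops at 2; i≥j ⇒ return 1. data=[6, 6, 10, 10, 10, 10, 10, 6, 10, 10]

[6, 6, 10, 10, 10, 10, 10, 6, 10, 10]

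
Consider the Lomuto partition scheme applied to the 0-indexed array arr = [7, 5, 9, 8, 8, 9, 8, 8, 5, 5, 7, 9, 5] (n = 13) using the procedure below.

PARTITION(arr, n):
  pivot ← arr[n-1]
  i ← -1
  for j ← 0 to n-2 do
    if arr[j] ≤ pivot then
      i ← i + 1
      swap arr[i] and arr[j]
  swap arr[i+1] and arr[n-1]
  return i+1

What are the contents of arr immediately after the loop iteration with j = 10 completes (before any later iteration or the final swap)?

pivot = arr[12] = 5; i = -1
j=0: arr[0]=7 > 5 → no swap
j=1: arr[1]=5 ≤ 5 → i=0, swap arr[0],arr[1] → [5, 7, 9, 8, 8, 9, 8, 8, 5, 5, 7, 9, 5]
j=2: arr[2]=9 > 5 → no swap
j=3: arr[3]=8 > 5 → no swap
j=4: arr[4]=8 > 5 → no swap
j=5: arr[5]=9 > 5 → no swap
j=6: arr[6]=8 > 5 → no swap
j=7: arr[7]=8 > 5 → no swap
j=8: arr[8]=5 ≤ 5 → i=1, swap arr[1],arr[8] → [5, 5, 9, 8, 8, 9, 8, 8, 7, 5, 7, 9, 5]
j=9: arr[9]=5 ≤ 5 → i=2, swap arr[2],arr[9] → [5, 5, 5, 8, 8, 9, 8, 8, 7, 9, 7, 9, 5]
j=10: arr[10]=7 > 5 → no swap
(after j=10) arr = [5, 5, 5, 8, 8, 9, 8, 8, 7, 9, 7, 9, 5]

[5, 5, 5, 8, 8, 9, 8, 8, 7, 9, 7, 9, 5]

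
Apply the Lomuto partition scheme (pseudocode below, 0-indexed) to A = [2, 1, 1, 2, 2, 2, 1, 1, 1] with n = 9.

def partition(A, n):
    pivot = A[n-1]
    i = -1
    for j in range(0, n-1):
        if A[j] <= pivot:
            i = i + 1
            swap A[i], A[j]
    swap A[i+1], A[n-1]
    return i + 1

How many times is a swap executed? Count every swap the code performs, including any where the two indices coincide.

pivot=1, i=-1
j=0: 2>1, skip
j=1: 1≤1, i=0, swap(0,1) ⇒ [1, 2, 1, 2, 2, 2, 1, 1, 1]
j=2: 1≤1, i=1, swap(1,2) ⇒ [1, 1, 2, 2, 2, 2, 1, 1, 1]
j=3: 2>1, skip
j=4: 2>1, skip
j=5: 2>1, skip
j=6: 1≤1, i=2, swap(2,6) ⇒ [1, 1, 1, 2, 2, 2, 2, 1, 1]
j=7: 1≤1, i=3, swap(3,7) ⇒ [1, 1, 1, 1, 2, 2, 2, 2, 1]
swap(4,8) ⇒ [1, 1, 1, 1, 1, 2, 2, 2, 2]; return 4

5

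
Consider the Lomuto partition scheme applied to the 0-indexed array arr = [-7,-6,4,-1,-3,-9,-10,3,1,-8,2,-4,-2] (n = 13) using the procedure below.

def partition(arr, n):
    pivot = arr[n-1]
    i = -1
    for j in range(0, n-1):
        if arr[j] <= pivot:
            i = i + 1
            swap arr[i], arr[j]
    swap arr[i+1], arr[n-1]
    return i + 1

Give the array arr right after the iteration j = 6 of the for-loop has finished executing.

[-7,-6,-3,-9,-10,-1,4,3,1,-8,2,-4,-2]

pivot = arr[12] = -2; i = -1
j=0: arr[0]=-7 ≤ -2 → i=0, swap arr[0],arr[0] (no change) → [-7,-6,4,-1,-3,-9,-10,3,1,-8,2,-4,-2]
j=1: arr[1]=-6 ≤ -2 → i=1, swap arr[1],arr[1] (no change) → [-7,-6,4,-1,-3,-9,-10,3,1,-8,2,-4,-2]
j=2: arr[2]=4 > -2 → no swap
j=3: arr[3]=-1 > -2 → no swap
j=4: arr[4]=-3 ≤ -2 → i=2, swap arr[2],arr[4] → [-7,-6,-3,-1,4,-9,-10,3,1,-8,2,-4,-2]
j=5: arr[5]=-9 ≤ -2 → i=3, swap arr[3],arr[5] → [-7,-6,-3,-9,4,-1,-10,3,1,-8,2,-4,-2]
j=6: arr[6]=-10 ≤ -2 → i=4, swap arr[4],arr[6] → [-7,-6,-3,-9,-10,-1,4,3,1,-8,2,-4,-2]
(after j=6) arr = [-7,-6,-3,-9,-10,-1,4,3,1,-8,2,-4,-2]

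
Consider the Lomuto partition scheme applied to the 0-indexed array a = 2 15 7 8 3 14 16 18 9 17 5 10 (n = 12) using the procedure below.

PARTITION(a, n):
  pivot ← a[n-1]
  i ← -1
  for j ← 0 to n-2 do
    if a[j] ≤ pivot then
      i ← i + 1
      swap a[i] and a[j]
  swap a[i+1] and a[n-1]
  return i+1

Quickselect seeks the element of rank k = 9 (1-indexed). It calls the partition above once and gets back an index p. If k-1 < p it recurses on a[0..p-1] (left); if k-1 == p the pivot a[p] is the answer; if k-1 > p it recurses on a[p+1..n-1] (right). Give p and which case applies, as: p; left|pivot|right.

pivot=10, i=-1
j=0: 2≤10, i=0, swap(0,0) ⇒ 2 15 7 8 3 14 16 18 9 17 5 10
j=1: 15>10, skip
j=2: 7≤10, i=1, swap(1,2) ⇒ 2 7 15 8 3 14 16 18 9 17 5 10
j=3: 8≤10, i=2, swap(2,3) ⇒ 2 7 8 15 3 14 16 18 9 17 5 10
j=4: 3≤10, i=3, swap(3,4) ⇒ 2 7 8 3 15 14 16 18 9 17 5 10
j=5: 14>10, skip
j=6: 16>10, skip
j=7: 18>10, skip
j=8: 9≤10, i=4, swap(4,8) ⇒ 2 7 8 3 9 14 16 18 15 17 5 10
j=9: 17>10, skip
j=10: 5≤10, i=5, swap(5,10) ⇒ 2 7 8 3 9 5 16 18 15 17 14 10
swap(6,11) ⇒ 2 7 8 3 9 5 10 18 15 17 14 16; return 6
p = 6; k-1 = 8 > 6 ⇒ right

6; right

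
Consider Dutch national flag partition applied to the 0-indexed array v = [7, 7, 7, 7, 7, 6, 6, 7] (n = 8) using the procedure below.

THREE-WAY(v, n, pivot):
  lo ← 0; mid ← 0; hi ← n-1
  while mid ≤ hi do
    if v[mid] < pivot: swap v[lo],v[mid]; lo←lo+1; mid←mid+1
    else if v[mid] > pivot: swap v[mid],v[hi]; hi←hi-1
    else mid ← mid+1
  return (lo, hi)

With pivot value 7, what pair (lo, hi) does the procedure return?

(2, 7)

lo=0 mid=0 hi=7
7=7: mid=1
7=7: mid=2
7=7: mid=3
7=7: mid=4
7=7: mid=5
6<7: swap(0,5), lo=1 mid=6 ⇒ [6, 7, 7, 7, 7, 7, 6, 7]
6<7: swap(1,6), lo=2 mid=7 ⇒ [6, 6, 7, 7, 7, 7, 7, 7]
7=7: mid=8
done. lo=2 hi=7; v=[6, 6, 7, 7, 7, 7, 7, 7]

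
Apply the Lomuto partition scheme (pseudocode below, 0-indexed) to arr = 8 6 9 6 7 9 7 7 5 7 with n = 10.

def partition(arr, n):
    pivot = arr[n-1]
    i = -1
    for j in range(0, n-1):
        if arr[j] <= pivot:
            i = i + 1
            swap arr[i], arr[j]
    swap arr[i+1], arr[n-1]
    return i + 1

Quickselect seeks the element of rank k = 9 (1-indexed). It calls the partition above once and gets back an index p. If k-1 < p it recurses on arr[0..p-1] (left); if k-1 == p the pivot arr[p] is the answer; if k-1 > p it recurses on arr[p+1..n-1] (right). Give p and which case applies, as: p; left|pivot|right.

6; right

pivot = arr[9] = 7; i = -1
j=0: arr[0]=8 > 7 → no swap
j=1: arr[1]=6 ≤ 7 → i=0, swap arr[0],arr[1] → 6 8 9 6 7 9 7 7 5 7
j=2: arr[2]=9 > 7 → no swap
j=3: arr[3]=6 ≤ 7 → i=1, swap arr[1],arr[3] → 6 6 9 8 7 9 7 7 5 7
j=4: arr[4]=7 ≤ 7 → i=2, swap arr[2],arr[4] → 6 6 7 8 9 9 7 7 5 7
j=5: arr[5]=9 > 7 → no swap
j=6: arr[6]=7 ≤ 7 → i=3, swap arr[3],arr[6] → 6 6 7 7 9 9 8 7 5 7
j=7: arr[7]=7 ≤ 7 → i=4, swap arr[4],arr[7] → 6 6 7 7 7 9 8 9 5 7
j=8: arr[8]=5 ≤ 7 → i=5, swap arr[5],arr[8] → 6 6 7 7 7 5 8 9 9 7
final swap arr[6],arr[9] → 6 6 7 7 7 5 7 9 9 8; return 6
p = 6; k-1 = 8 > 6 ⇒ right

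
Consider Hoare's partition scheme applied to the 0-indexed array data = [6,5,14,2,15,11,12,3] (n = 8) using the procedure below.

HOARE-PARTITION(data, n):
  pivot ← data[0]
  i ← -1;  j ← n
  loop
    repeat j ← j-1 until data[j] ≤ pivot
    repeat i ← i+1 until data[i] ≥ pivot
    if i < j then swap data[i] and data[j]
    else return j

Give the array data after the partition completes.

pivot=6
j stops at 7 (3), i stops at 0 (6); swap ⇒ [3,5,14,2,15,11,12,6]
j stops at 3 (2), i stops at 2 (14); swap ⇒ [3,5,2,14,15,11,12,6]
j stops at 2, i stops at 3; i≥j ⇒ return 2. data=[3,5,2,14,15,11,12,6]

[3,5,2,14,15,11,12,6]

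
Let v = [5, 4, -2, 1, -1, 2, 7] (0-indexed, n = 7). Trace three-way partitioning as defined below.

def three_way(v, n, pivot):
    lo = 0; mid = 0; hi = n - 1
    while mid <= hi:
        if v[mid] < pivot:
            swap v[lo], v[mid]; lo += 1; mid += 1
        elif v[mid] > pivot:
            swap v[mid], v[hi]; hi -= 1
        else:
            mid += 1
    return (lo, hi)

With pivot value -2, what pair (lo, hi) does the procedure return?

(0, 0)

lo=0 mid=0 hi=6
5>-2: swap(0,6), hi=5 ⇒ [7, 4, -2, 1, -1, 2, 5]
7>-2: swap(0,5), hi=4 ⇒ [2, 4, -2, 1, -1, 7, 5]
2>-2: swap(0,4), hi=3 ⇒ [-1, 4, -2, 1, 2, 7, 5]
-1>-2: swap(0,3), hi=2 ⇒ [1, 4, -2, -1, 2, 7, 5]
1>-2: swap(0,2), hi=1 ⇒ [-2, 4, 1, -1, 2, 7, 5]
-2=-2: mid=1
4>-2: swap(1,1), hi=0 ⇒ [-2, 4, 1, -1, 2, 7, 5]
done. lo=0 hi=0; v=[-2, 4, 1, -1, 2, 7, 5]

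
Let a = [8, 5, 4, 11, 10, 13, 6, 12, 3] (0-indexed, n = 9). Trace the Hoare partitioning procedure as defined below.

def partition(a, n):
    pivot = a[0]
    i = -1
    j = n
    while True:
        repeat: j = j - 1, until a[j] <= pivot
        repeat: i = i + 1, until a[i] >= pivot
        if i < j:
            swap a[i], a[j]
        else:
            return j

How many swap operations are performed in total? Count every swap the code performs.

2

pivot = a[0] = 8; i = -1, j = 9
j→8 (a[8]=3≤8), i→0 (a[0]=8≥8); i<j, swap → [3, 5, 4, 11, 10, 13, 6, 12, 8]
j→6 (a[6]=6≤8), i→3 (a[3]=11≥8); i<j, swap → [3, 5, 4, 6, 10, 13, 11, 12, 8]
j→3, i→4; i≥j, return j=3. a = [3, 5, 4, 6, 10, 13, 11, 12, 8]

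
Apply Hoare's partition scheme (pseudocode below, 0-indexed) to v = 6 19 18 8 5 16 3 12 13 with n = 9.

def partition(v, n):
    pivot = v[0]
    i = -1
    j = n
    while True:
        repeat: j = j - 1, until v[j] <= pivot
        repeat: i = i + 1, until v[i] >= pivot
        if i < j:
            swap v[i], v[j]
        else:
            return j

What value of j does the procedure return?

1

pivot=6
j stops at 6 (3), i stops at 0 (6); swap ⇒ 3 19 18 8 5 16 6 12 13
j stops at 4 (5), i stops at 1 (19); swap ⇒ 3 5 18 8 19 16 6 12 13
j stops at 1, i stops at 2; i≥j ⇒ return 1. v=3 5 18 8 19 16 6 12 13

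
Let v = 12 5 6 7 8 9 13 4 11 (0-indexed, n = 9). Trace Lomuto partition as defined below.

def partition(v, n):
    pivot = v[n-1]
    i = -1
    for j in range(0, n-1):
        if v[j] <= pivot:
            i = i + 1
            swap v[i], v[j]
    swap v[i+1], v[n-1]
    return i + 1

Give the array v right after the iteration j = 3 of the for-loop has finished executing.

5 6 7 12 8 9 13 4 11

pivot = v[8] = 11; i = -1
j=0: v[0]=12 > 11 → no swap
j=1: v[1]=5 ≤ 11 → i=0, swap v[0],v[1] → 5 12 6 7 8 9 13 4 11
j=2: v[2]=6 ≤ 11 → i=1, swap v[1],v[2] → 5 6 12 7 8 9 13 4 11
j=3: v[3]=7 ≤ 11 → i=2, swap v[2],v[3] → 5 6 7 12 8 9 13 4 11
(after j=3) v = 5 6 7 12 8 9 13 4 11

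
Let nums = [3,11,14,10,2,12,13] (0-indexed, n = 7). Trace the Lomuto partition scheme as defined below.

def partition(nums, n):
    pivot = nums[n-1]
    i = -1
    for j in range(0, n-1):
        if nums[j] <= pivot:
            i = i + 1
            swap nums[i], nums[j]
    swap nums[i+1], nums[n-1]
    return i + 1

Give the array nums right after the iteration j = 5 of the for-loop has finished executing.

pivot = nums[6] = 13; i = -1
j=0: nums[0]=3 ≤ 13 → i=0, swap nums[0],nums[0] (no change) → [3,11,14,10,2,12,13]
j=1: nums[1]=11 ≤ 13 → i=1, swap nums[1],nums[1] (no change) → [3,11,14,10,2,12,13]
j=2: nums[2]=14 > 13 → no swap
j=3: nums[3]=10 ≤ 13 → i=2, swap nums[2],nums[3] → [3,11,10,14,2,12,13]
j=4: nums[4]=2 ≤ 13 → i=3, swap nums[3],nums[4] → [3,11,10,2,14,12,13]
j=5: nums[5]=12 ≤ 13 → i=4, swap nums[4],nums[5] → [3,11,10,2,12,14,13]
(after j=5) nums = [3,11,10,2,12,14,13]

[3,11,10,2,12,14,13]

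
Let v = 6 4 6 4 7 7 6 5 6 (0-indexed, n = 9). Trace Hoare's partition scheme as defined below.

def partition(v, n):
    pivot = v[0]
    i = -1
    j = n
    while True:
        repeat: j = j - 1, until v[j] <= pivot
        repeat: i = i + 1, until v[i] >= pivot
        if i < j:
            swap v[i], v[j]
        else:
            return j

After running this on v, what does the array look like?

pivot = v[0] = 6; i = -1, j = 9
j→8 (v[8]=6≤6), i→0 (v[0]=6≥6); i<j, swap → 6 4 6 4 7 7 6 5 6
j→7 (v[7]=5≤6), i→2 (v[2]=6≥6); i<j, swap → 6 4 5 4 7 7 6 6 6
j→6 (v[6]=6≤6), i→4 (v[4]=7≥6); i<j, swap → 6 4 5 4 6 7 7 6 6
j→4, i→5; i≥j, return j=4. v = 6 4 5 4 6 7 7 6 6

6 4 5 4 6 7 7 6 6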